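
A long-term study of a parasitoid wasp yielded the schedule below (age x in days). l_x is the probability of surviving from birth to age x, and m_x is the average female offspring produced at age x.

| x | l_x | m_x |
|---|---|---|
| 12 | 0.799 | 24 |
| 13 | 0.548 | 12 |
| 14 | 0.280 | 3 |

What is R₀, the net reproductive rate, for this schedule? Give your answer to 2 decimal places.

R₀ = Σ l_x m_x:
  age 12: 0.799 × 24 = 19.1760
  age 13: 0.548 × 12 = 6.5760
  age 14: 0.280 × 3 = 0.8400
R₀ = 19.1760 + 6.5760 + 0.8400 = 26.5920

26.59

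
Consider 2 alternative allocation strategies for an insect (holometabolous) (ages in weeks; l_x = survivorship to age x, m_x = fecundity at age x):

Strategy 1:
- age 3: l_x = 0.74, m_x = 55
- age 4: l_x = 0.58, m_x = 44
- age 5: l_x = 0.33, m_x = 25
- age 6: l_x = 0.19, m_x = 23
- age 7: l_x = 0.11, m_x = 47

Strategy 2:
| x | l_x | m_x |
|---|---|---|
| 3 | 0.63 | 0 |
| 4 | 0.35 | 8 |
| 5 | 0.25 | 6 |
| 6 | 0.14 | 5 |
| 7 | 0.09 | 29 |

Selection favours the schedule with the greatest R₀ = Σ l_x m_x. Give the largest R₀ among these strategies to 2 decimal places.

84.01

Strategy 1: R₀ = 0.74×55 + 0.58×44 + 0.33×25 + 0.19×23 + 0.11×47 = 84.0100
Strategy 2: R₀ = 0.63×0 + 0.35×8 + 0.25×6 + 0.14×5 + 0.09×29 = 7.6100
Highest R₀: strategy 1 with 84.0100.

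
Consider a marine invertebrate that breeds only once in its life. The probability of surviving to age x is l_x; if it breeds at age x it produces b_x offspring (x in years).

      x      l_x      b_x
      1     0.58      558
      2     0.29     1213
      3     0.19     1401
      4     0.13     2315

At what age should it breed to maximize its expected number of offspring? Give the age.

2

Expected offspring if breeding at age x = l_x × b_x:
  age 1: 0.58 × 558 = 323.640
  age 2: 0.29 × 1213 = 351.770
  age 3: 0.19 × 1401 = 266.190
  age 4: 0.13 × 2315 = 300.950
Maximum at age 2 (351.770).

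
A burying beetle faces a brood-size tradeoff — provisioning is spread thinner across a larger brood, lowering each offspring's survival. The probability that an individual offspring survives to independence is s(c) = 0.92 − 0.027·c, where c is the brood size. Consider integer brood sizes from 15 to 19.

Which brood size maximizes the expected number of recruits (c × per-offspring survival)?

17

Expected recruits = c × s(c):
  c=15: 15 × 0.515 = 7.725
  c=16: 16 × 0.488 = 7.808
  c=17: 17 × 0.461 = 7.837
  c=18: 18 × 0.434 = 7.812
  c=19: 19 × 0.407 = 7.733
Maximum at c = 17 (7.837 recruits).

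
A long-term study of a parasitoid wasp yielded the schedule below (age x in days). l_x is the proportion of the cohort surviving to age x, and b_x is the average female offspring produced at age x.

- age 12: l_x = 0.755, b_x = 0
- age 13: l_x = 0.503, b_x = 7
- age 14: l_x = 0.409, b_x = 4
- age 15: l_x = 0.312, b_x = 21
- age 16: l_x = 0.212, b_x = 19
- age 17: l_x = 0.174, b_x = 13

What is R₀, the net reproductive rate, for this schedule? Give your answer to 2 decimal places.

18.00

R₀ = Σ l_x b_x:
  age 12: 0.755 × 0 = 0.0000
  age 13: 0.503 × 7 = 3.5210
  age 14: 0.409 × 4 = 1.6360
  age 15: 0.312 × 21 = 6.5520
  age 16: 0.212 × 19 = 4.0280
  age 17: 0.174 × 13 = 2.2620
R₀ = 0.0000 + 3.5210 + 1.6360 + 6.5520 + 4.0280 + 2.2620 = 17.9990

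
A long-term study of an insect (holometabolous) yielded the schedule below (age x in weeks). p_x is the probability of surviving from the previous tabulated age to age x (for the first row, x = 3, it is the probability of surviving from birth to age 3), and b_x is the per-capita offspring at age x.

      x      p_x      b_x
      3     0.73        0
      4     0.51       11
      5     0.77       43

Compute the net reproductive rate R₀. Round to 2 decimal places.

Survivorship from birth: l_x = p_3·p_4·…·p_x.
  l_3 = 0.73000
  l_4 = 0.37230
  l_5 = 0.28667
R₀ = Σ l_x b_x:
  age 3: 0.73000 × 0 = 0.0000
  age 4: 0.37230 × 11 = 4.0953
  age 5: 0.28667 × 43 = 12.3268
R₀ = 0.0000 + 4.0953 + 12.3268 = 16.4221

16.42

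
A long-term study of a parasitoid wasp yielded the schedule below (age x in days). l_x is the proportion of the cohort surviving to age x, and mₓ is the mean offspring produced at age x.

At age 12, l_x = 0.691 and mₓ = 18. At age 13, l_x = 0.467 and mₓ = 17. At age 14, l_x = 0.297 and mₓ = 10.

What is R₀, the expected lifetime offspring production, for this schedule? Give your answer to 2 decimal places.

23.35

R₀ = Σ l_x mₓ:
  age 12: 0.691 × 18 = 12.4380
  age 13: 0.467 × 17 = 7.9390
  age 14: 0.297 × 10 = 2.9700
R₀ = 12.4380 + 7.9390 + 2.9700 = 23.3470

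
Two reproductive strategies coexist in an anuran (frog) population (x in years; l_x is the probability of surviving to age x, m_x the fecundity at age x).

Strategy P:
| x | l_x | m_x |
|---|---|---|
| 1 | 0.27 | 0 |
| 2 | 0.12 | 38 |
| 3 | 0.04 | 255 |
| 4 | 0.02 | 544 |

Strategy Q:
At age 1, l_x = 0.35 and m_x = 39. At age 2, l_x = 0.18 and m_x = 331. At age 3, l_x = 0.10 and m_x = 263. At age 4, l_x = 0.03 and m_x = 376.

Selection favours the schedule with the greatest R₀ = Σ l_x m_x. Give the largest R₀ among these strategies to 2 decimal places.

110.81

Strategy P: R₀ = 0.27×0 + 0.12×38 + 0.04×255 + 0.02×544 = 25.6400
Strategy Q: R₀ = 0.35×39 + 0.18×331 + 0.10×263 + 0.03×376 = 110.8100
Highest R₀: strategy Q with 110.8100.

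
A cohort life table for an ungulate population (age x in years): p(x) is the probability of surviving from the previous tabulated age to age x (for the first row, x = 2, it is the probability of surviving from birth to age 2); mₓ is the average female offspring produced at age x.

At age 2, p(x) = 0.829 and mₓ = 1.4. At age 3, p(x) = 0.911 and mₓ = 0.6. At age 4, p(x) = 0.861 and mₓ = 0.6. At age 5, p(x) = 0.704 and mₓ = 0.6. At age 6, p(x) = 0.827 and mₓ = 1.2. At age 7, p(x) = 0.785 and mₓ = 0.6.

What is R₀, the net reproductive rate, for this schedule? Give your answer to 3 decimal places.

2.911

Survivorship from birth: l_x = p_2·p_3·…·p_x.
  l_2 = 0.82900
  l_3 = 0.75522
  l_4 = 0.65024
  l_5 = 0.45777
  l_6 = 0.37858
  l_7 = 0.29718
R₀ = Σ l_x mₓ:
  age 2: 0.82900 × 1.4 = 1.1606
  age 3: 0.75522 × 0.6 = 0.4531
  age 4: 0.65024 × 0.6 = 0.3901
  age 5: 0.45777 × 0.6 = 0.2747
  age 6: 0.37858 × 1.2 = 0.4543
  age 7: 0.29718 × 0.6 = 0.1783
R₀ = 1.1606 + 0.4531 + 0.3901 + 0.2747 + 0.4543 + 0.1783 = 2.9111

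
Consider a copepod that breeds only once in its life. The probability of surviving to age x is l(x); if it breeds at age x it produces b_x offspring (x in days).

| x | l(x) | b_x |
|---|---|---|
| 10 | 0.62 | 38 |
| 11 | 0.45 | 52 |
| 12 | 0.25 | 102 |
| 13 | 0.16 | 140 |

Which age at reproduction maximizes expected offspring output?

12

Expected offspring if breeding at age x = l(x) × b_x:
  age 10: 0.62 × 38 = 23.560
  age 11: 0.45 × 52 = 23.400
  age 12: 0.25 × 102 = 25.500
  age 13: 0.16 × 140 = 22.400
Maximum at age 12 (25.500).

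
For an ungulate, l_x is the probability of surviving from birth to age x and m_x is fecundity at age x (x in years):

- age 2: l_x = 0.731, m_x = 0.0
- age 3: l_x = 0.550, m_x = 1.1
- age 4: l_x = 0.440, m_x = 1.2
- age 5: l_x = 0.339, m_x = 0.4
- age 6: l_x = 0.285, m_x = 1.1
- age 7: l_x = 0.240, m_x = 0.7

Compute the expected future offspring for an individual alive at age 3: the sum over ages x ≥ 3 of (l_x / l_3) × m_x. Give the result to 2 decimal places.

l_3 = 0.550. Conditional survival from age 3 to x is l_x / l_3.
  x=3: (0.550/0.550) × 1.1 = 1.1000
  x=4: (0.440/0.550) × 1.2 = 0.9600
  x=5: (0.339/0.550) × 0.4 = 0.2465
  x=6: (0.285/0.550) × 1.1 = 0.5700
  x=7: (0.240/0.550) × 0.7 = 0.3055
Sum = 1.1000 + 0.9600 + 0.2465 + 0.5700 + 0.3055 = 3.1820

3.18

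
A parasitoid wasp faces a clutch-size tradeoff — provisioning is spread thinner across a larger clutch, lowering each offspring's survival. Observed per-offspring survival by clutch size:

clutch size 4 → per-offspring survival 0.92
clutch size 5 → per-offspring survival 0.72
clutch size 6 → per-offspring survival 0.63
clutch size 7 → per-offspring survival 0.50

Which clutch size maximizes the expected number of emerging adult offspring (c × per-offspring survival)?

Expected emerging adult offspring = c × s(c):
  c=4: 4 × 0.92 = 3.680
  c=5: 5 × 0.72 = 3.600
  c=6: 6 × 0.63 = 3.780
  c=7: 7 × 0.50 = 3.500
Maximum at c = 6 (3.780 emerging adult offspring).

6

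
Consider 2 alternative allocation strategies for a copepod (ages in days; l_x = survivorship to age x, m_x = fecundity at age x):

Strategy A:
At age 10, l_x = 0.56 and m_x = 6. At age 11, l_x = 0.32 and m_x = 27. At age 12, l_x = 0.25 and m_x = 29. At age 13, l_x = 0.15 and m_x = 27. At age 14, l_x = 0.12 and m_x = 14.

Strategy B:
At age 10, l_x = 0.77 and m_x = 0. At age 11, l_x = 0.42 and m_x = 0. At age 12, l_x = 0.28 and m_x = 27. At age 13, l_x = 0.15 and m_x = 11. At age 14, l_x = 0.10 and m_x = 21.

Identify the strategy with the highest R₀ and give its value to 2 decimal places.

Strategy A: R₀ = 0.56×6 + 0.32×27 + 0.25×29 + 0.15×27 + 0.12×14 = 24.9800
Strategy B: R₀ = 0.77×0 + 0.42×0 + 0.28×27 + 0.15×11 + 0.10×21 = 11.3100
Highest R₀: strategy A with 24.9800.

24.98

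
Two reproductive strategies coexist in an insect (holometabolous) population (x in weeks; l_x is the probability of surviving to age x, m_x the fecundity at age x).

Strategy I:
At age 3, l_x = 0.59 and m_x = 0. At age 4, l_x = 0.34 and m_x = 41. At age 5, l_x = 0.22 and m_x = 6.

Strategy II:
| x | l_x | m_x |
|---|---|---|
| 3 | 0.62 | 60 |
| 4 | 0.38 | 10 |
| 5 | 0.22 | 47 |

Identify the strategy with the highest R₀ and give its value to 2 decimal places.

Strategy I: R₀ = 0.59×0 + 0.34×41 + 0.22×6 = 15.2600
Strategy II: R₀ = 0.62×60 + 0.38×10 + 0.22×47 = 51.3400
Highest R₀: strategy II with 51.3400.

51.34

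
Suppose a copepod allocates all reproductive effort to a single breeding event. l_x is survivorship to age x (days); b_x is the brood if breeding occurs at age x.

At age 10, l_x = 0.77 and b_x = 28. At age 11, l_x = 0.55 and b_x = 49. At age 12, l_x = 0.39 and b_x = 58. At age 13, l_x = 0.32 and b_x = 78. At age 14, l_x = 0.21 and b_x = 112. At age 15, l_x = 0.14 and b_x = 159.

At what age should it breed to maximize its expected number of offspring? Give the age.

11

Expected offspring if breeding at age x = l_x × b_x:
  age 10: 0.77 × 28 = 21.560
  age 11: 0.55 × 49 = 26.950
  age 12: 0.39 × 58 = 22.620
  age 13: 0.32 × 78 = 24.960
  age 14: 0.21 × 112 = 23.520
  age 15: 0.14 × 159 = 22.260
Maximum at age 11 (26.950).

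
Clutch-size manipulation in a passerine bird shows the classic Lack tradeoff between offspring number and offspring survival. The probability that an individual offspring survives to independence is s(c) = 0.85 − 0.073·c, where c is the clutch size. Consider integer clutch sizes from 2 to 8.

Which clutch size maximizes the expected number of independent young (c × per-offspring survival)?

Expected independent young = c × s(c):
  c=2: 2 × 0.704 = 1.408
  c=3: 3 × 0.631 = 1.893
  c=4: 4 × 0.558 = 2.232
  c=5: 5 × 0.485 = 2.425
  c=6: 6 × 0.412 = 2.472
  c=7: 7 × 0.339 = 2.373
  c=8: 8 × 0.266 = 2.128
Maximum at c = 6 (2.472 independent young).

6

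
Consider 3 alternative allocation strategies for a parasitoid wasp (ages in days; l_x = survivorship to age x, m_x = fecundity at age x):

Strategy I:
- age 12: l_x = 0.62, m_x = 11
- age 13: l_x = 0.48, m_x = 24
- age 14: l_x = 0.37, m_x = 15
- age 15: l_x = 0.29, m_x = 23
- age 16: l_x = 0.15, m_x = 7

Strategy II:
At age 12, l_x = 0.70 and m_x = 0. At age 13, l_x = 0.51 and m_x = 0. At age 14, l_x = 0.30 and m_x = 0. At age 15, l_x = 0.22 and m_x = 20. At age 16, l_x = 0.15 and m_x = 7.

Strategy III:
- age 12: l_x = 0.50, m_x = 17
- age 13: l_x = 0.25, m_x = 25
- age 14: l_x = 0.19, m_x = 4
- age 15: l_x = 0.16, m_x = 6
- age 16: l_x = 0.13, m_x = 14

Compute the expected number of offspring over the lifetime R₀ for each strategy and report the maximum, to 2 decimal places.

31.61

Strategy I: R₀ = 0.62×11 + 0.48×24 + 0.37×15 + 0.29×23 + 0.15×7 = 31.6100
Strategy II: R₀ = 0.70×0 + 0.51×0 + 0.30×0 + 0.22×20 + 0.15×7 = 5.4500
Strategy III: R₀ = 0.50×17 + 0.25×25 + 0.19×4 + 0.16×6 + 0.13×14 = 18.2900
Highest R₀: strategy I with 31.6100.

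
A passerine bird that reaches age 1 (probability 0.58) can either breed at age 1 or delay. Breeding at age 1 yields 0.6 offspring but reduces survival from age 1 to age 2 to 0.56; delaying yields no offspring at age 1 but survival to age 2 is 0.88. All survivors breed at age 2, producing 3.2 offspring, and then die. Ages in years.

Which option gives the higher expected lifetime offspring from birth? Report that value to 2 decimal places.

1.63

breed at age 1: R₀ = 0.58 × (0.6 + 0.56 × 3.2) = 0.58 × 2.3920 = 1.3874
delay to age 2: R₀ = 0.58 × (0.88 × 3.2) = 0.58 × 2.8160 = 1.6333
Higher: delay to age 2 (1.6333).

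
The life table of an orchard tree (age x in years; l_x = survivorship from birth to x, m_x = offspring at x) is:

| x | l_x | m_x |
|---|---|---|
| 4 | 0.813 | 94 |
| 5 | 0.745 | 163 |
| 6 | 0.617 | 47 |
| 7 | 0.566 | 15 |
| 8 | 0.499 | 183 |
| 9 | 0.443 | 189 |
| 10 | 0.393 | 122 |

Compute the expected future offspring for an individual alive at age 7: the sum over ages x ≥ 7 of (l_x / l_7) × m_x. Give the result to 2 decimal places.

408.98

l_7 = 0.566. Conditional survival from age 7 to x is l_x / l_7.
  x=7: (0.566/0.566) × 15 = 15.0000
  x=8: (0.499/0.566) × 183 = 161.3375
  x=9: (0.443/0.566) × 189 = 147.9276
  x=10: (0.393/0.566) × 122 = 84.7102
Sum = 15.0000 + 161.3375 + 147.9276 + 84.7102 = 408.9753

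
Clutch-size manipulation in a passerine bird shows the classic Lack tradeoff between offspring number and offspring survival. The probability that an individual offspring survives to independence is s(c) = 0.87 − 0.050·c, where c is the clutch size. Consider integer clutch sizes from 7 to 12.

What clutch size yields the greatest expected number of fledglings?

Expected fledglings = c × s(c):
  c=7: 7 × 0.520 = 3.640
  c=8: 8 × 0.470 = 3.760
  c=9: 9 × 0.420 = 3.780
  c=10: 10 × 0.370 = 3.700
  c=11: 11 × 0.320 = 3.520
  c=12: 12 × 0.270 = 3.240
Maximum at c = 9 (3.780 fledglings).

9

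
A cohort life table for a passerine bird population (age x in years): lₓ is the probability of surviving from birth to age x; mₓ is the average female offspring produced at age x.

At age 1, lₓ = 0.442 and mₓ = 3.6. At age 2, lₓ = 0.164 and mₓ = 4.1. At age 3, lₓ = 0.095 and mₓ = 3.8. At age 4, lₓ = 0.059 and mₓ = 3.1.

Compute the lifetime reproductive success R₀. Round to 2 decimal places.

R₀ = Σ lₓ mₓ:
  age 1: 0.442 × 3.6 = 1.5912
  age 2: 0.164 × 4.1 = 0.6724
  age 3: 0.095 × 3.8 = 0.3610
  age 4: 0.059 × 3.1 = 0.1829
R₀ = 1.5912 + 0.6724 + 0.3610 + 0.1829 = 2.8075

2.81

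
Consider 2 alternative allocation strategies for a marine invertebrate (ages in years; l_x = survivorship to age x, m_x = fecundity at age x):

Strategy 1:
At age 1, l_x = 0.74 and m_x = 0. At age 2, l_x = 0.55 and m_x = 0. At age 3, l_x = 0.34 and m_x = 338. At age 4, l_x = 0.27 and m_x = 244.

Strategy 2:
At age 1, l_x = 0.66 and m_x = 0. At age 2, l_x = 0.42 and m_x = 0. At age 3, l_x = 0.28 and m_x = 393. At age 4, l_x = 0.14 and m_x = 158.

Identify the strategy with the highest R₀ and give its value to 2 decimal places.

Strategy 1: R₀ = 0.74×0 + 0.55×0 + 0.34×338 + 0.27×244 = 180.8000
Strategy 2: R₀ = 0.66×0 + 0.42×0 + 0.28×393 + 0.14×158 = 132.1600
Highest R₀: strategy 1 with 180.8000.

180.80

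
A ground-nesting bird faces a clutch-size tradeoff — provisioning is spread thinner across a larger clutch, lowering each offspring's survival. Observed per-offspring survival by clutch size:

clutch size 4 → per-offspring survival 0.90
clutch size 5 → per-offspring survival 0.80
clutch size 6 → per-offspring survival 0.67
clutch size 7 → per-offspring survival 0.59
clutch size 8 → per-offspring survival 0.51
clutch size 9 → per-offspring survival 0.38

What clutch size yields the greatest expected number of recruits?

Expected recruits = c × s(c):
  c=4: 4 × 0.90 = 3.600
  c=5: 5 × 0.80 = 4.000
  c=6: 6 × 0.67 = 4.020
  c=7: 7 × 0.59 = 4.130
  c=8: 8 × 0.51 = 4.080
  c=9: 9 × 0.38 = 3.420
Maximum at c = 7 (4.130 recruits).

7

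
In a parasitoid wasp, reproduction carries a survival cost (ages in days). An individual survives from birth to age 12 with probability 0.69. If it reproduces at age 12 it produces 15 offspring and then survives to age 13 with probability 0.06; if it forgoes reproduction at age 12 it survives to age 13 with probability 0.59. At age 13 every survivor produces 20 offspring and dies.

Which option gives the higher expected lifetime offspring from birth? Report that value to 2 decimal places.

breed at age 12: R₀ = 0.69 × (15 + 0.06 × 20) = 0.69 × 16.2000 = 11.1780
delay to age 13: R₀ = 0.69 × (0.59 × 20) = 0.69 × 11.8000 = 8.1420
Higher: breed at age 12 (11.1780).

11.18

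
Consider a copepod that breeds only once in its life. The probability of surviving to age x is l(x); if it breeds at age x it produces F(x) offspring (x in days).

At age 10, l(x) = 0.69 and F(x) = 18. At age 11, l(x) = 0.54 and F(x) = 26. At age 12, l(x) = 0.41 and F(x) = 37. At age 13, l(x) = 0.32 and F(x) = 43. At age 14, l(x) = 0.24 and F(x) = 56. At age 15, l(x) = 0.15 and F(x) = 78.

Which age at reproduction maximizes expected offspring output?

Expected offspring if breeding at age x = l(x) × F(x):
  age 10: 0.69 × 18 = 12.420
  age 11: 0.54 × 26 = 14.040
  age 12: 0.41 × 37 = 15.170
  age 13: 0.32 × 43 = 13.760
  age 14: 0.24 × 56 = 13.440
  age 15: 0.15 × 78 = 11.700
Maximum at age 12 (15.170).

12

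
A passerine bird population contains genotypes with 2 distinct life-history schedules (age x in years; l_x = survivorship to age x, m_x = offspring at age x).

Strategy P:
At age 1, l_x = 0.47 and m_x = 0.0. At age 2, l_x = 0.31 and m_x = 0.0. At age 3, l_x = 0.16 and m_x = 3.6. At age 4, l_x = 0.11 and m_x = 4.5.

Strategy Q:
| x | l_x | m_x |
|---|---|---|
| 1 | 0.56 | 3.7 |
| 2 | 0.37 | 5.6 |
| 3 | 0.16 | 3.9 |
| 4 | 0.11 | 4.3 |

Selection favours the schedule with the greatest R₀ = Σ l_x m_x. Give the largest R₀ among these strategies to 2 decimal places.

Strategy P: R₀ = 0.47×0.0 + 0.31×0.0 + 0.16×3.6 + 0.11×4.5 = 1.0710
Strategy Q: R₀ = 0.56×3.7 + 0.37×5.6 + 0.16×3.9 + 0.11×4.3 = 5.2410
Highest R₀: strategy Q with 5.2410.

5.24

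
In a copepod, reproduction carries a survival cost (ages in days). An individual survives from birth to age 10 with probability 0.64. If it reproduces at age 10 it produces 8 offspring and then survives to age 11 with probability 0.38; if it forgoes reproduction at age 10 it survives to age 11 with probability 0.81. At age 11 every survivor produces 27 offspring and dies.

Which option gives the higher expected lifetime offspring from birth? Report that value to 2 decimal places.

breed at age 10: R₀ = 0.64 × (8 + 0.38 × 27) = 0.64 × 18.2600 = 11.6864
delay to age 11: R₀ = 0.64 × (0.81 × 27) = 0.64 × 21.8700 = 13.9968
Higher: delay to age 11 (13.9968).

14.00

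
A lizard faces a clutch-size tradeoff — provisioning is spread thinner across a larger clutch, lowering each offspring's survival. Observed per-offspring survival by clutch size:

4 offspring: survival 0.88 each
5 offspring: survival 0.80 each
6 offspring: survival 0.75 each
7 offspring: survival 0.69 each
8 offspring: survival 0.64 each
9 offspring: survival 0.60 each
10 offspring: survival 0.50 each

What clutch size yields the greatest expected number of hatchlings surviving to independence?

9

Expected hatchlings surviving to independence = c × s(c):
  c=4: 4 × 0.88 = 3.520
  c=5: 5 × 0.80 = 4.000
  c=6: 6 × 0.75 = 4.500
  c=7: 7 × 0.69 = 4.830
  c=8: 8 × 0.64 = 5.120
  c=9: 9 × 0.60 = 5.400
  c=10: 10 × 0.50 = 5.000
Maximum at c = 9 (5.400 hatchlings surviving to independence).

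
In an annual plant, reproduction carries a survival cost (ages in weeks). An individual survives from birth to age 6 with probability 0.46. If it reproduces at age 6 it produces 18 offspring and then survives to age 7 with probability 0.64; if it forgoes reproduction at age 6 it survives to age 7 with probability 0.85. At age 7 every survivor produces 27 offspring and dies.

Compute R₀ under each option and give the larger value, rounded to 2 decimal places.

breed at age 6: R₀ = 0.46 × (18 + 0.64 × 27) = 0.46 × 35.2800 = 16.2288
delay to age 7: R₀ = 0.46 × (0.85 × 27) = 0.46 × 22.9500 = 10.5570
Higher: breed at age 6 (16.2288).

16.23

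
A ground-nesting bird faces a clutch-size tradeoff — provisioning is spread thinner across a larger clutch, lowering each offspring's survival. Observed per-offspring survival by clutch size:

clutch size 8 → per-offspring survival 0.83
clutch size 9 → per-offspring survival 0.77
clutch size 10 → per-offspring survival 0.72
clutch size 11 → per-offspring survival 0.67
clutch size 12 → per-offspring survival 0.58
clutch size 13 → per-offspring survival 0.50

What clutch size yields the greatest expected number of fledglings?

11

Expected fledglings = c × s(c):
  c=8: 8 × 0.83 = 6.640
  c=9: 9 × 0.77 = 6.930
  c=10: 10 × 0.72 = 7.200
  c=11: 11 × 0.67 = 7.370
  c=12: 12 × 0.58 = 6.960
  c=13: 13 × 0.50 = 6.500
Maximum at c = 11 (7.370 fledglings).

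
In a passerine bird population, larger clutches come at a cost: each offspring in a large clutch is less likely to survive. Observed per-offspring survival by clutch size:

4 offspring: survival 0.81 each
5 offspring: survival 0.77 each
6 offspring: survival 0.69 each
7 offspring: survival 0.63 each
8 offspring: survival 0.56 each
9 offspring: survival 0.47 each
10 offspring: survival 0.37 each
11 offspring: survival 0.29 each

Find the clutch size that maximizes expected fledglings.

8

Expected fledglings = c × s(c):
  c=4: 4 × 0.81 = 3.240
  c=5: 5 × 0.77 = 3.850
  c=6: 6 × 0.69 = 4.140
  c=7: 7 × 0.63 = 4.410
  c=8: 8 × 0.56 = 4.480
  c=9: 9 × 0.47 = 4.230
  c=10: 10 × 0.37 = 3.700
  c=11: 11 × 0.29 = 3.190
Maximum at c = 8 (4.480 fledglings).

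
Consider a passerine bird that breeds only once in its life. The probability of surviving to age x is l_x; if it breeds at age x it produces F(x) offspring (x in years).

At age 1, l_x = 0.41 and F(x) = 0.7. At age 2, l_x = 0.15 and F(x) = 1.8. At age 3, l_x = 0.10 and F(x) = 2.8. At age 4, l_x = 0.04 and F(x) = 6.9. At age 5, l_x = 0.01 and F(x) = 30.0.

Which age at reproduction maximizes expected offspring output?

5

Expected offspring if breeding at age x = l_x × F(x):
  age 1: 0.41 × 0.7 = 0.287
  age 2: 0.15 × 1.8 = 0.270
  age 3: 0.10 × 2.8 = 0.280
  age 4: 0.04 × 6.9 = 0.276
  age 5: 0.01 × 30.0 = 0.300
Maximum at age 5 (0.300).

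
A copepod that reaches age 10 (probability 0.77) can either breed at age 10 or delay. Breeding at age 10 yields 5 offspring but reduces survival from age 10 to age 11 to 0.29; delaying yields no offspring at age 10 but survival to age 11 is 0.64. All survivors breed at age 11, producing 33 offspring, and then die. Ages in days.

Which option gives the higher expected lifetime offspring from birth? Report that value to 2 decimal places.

16.26

breed at age 10: R₀ = 0.77 × (5 + 0.29 × 33) = 0.77 × 14.5700 = 11.2189
delay to age 11: R₀ = 0.77 × (0.64 × 33) = 0.77 × 21.1200 = 16.2624
Higher: delay to age 11 (16.2624).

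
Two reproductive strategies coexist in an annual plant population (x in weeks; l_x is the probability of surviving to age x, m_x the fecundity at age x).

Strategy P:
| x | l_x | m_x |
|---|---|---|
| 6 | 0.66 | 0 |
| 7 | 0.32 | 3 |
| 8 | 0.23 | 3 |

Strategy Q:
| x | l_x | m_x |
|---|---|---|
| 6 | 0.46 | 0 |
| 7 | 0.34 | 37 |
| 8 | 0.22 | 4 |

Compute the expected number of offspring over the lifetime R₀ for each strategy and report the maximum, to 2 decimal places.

Strategy P: R₀ = 0.66×0 + 0.32×3 + 0.23×3 = 1.6500
Strategy Q: R₀ = 0.46×0 + 0.34×37 + 0.22×4 = 13.4600
Highest R₀: strategy Q with 13.4600.

13.46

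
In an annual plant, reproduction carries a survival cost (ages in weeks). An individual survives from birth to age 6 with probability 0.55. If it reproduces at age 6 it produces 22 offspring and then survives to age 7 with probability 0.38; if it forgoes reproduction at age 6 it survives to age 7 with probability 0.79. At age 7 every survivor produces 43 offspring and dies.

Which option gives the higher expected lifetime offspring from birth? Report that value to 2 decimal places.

21.09

breed at age 6: R₀ = 0.55 × (22 + 0.38 × 43) = 0.55 × 38.3400 = 21.0870
delay to age 7: R₀ = 0.55 × (0.79 × 43) = 0.55 × 33.9700 = 18.6835
Higher: breed at age 6 (21.0870).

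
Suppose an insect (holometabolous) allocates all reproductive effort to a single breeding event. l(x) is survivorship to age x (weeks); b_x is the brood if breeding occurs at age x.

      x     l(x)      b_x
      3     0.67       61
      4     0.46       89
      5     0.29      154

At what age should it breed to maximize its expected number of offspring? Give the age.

Expected offspring if breeding at age x = l(x) × b_x:
  age 3: 0.67 × 61 = 40.870
  age 4: 0.46 × 89 = 40.940
  age 5: 0.29 × 154 = 44.660
Maximum at age 5 (44.660).

5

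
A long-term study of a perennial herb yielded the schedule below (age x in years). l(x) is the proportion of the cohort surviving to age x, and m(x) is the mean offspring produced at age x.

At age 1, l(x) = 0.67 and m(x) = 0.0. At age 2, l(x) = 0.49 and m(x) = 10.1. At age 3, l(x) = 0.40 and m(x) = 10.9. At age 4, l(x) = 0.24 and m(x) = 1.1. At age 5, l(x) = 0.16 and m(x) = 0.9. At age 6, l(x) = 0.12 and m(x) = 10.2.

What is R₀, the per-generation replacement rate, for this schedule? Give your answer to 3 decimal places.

R₀ = Σ l(x) m(x):
  age 1: 0.67 × 0.0 = 0.0000
  age 2: 0.49 × 10.1 = 4.9490
  age 3: 0.40 × 10.9 = 4.3600
  age 4: 0.24 × 1.1 = 0.2640
  age 5: 0.16 × 0.9 = 0.1440
  age 6: 0.12 × 10.2 = 1.2240
R₀ = 0.0000 + 4.9490 + 4.3600 + 0.2640 + 0.1440 + 1.2240 = 10.9410

10.941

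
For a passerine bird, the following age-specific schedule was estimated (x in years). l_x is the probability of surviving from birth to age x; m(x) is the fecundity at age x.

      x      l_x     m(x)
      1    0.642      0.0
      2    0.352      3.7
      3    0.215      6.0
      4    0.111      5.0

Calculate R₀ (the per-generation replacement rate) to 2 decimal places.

R₀ = Σ l_x m(x):
  age 1: 0.642 × 0.0 = 0.0000
  age 2: 0.352 × 3.7 = 1.3024
  age 3: 0.215 × 6.0 = 1.2900
  age 4: 0.111 × 5.0 = 0.5550
R₀ = 0.0000 + 1.3024 + 1.2900 + 0.5550 = 3.1474

3.15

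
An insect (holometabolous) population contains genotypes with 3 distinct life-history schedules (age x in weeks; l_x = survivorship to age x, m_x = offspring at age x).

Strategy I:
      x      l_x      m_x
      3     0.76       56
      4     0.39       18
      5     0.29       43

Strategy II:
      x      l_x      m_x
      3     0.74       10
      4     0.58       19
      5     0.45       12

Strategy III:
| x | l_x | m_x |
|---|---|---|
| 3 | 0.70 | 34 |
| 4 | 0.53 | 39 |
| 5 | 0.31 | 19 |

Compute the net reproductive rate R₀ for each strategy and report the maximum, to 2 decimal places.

Strategy I: R₀ = 0.76×56 + 0.39×18 + 0.29×43 = 62.0500
Strategy II: R₀ = 0.74×10 + 0.58×19 + 0.45×12 = 23.8200
Strategy III: R₀ = 0.70×34 + 0.53×39 + 0.31×19 = 50.3600
Highest R₀: strategy I with 62.0500.

62.05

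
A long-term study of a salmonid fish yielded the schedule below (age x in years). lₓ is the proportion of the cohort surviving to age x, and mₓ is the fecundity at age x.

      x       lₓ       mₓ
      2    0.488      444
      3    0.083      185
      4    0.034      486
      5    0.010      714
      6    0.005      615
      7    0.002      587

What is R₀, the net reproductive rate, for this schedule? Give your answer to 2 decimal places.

259.94

R₀ = Σ lₓ mₓ:
  age 2: 0.488 × 444 = 216.6720
  age 3: 0.083 × 185 = 15.3550
  age 4: 0.034 × 486 = 16.5240
  age 5: 0.010 × 714 = 7.1400
  age 6: 0.005 × 615 = 3.0750
  age 7: 0.002 × 587 = 1.1740
R₀ = 216.6720 + 15.3550 + 16.5240 + 7.1400 + 3.0750 + 1.1740 = 259.9400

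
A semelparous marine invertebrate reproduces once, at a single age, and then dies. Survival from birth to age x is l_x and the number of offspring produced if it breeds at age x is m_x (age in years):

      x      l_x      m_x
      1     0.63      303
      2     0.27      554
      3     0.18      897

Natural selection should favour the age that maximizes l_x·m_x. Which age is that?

1

Expected offspring if breeding at age x = l_x × m_x:
  age 1: 0.63 × 303 = 190.890
  age 2: 0.27 × 554 = 149.580
  age 3: 0.18 × 897 = 161.460
Maximum at age 1 (190.890).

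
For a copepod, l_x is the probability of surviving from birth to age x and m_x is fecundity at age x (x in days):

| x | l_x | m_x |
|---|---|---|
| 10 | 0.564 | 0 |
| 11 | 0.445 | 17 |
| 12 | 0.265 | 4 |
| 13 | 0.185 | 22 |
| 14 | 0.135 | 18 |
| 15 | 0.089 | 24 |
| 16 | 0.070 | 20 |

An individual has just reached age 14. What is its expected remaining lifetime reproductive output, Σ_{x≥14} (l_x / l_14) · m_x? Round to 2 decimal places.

l_14 = 0.135. Conditional survival from age 14 to x is l_x / l_14.
  x=14: (0.135/0.135) × 18 = 18.0000
  x=15: (0.089/0.135) × 24 = 15.8222
  x=16: (0.070/0.135) × 20 = 10.3704
Sum = 18.0000 + 15.8222 + 10.3704 = 44.1926

44.19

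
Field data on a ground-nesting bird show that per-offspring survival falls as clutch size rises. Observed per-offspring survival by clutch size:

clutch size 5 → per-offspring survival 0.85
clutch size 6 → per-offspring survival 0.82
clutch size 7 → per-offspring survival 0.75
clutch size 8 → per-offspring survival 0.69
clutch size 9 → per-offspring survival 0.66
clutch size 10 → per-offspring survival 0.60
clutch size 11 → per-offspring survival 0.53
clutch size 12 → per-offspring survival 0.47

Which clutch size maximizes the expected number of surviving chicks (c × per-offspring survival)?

10

Expected surviving chicks = c × s(c):
  c=5: 5 × 0.85 = 4.250
  c=6: 6 × 0.82 = 4.920
  c=7: 7 × 0.75 = 5.250
  c=8: 8 × 0.69 = 5.520
  c=9: 9 × 0.66 = 5.940
  c=10: 10 × 0.60 = 6.000
  c=11: 11 × 0.53 = 5.830
  c=12: 12 × 0.47 = 5.640
Maximum at c = 10 (6.000 surviving chicks).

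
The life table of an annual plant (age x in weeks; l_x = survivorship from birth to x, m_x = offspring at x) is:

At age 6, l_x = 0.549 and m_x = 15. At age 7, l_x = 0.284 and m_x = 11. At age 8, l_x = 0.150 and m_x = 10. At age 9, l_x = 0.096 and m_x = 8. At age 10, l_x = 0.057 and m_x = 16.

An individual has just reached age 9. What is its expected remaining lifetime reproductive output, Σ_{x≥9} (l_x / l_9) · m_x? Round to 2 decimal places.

l_9 = 0.096. Conditional survival from age 9 to x is l_x / l_9.
  x=9: (0.096/0.096) × 8 = 8.0000
  x=10: (0.057/0.096) × 16 = 9.5000
Sum = 8.0000 + 9.5000 = 17.5000

17.50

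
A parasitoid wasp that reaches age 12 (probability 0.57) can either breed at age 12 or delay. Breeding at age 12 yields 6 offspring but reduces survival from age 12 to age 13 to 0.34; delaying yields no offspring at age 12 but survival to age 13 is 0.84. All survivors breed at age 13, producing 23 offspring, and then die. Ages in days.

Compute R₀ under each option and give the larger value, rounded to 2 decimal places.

breed at age 12: R₀ = 0.57 × (6 + 0.34 × 23) = 0.57 × 13.8200 = 7.8774
delay to age 13: R₀ = 0.57 × (0.84 × 23) = 0.57 × 19.3200 = 11.0124
Higher: delay to age 13 (11.0124).

11.01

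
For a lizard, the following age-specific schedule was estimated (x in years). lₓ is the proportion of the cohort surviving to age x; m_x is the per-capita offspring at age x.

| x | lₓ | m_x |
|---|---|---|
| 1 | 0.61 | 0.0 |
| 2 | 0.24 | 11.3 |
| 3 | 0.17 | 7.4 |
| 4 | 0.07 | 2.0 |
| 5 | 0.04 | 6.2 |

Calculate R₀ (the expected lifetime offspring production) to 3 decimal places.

R₀ = Σ lₓ m_x:
  age 1: 0.61 × 0.0 = 0.0000
  age 2: 0.24 × 11.3 = 2.7120
  age 3: 0.17 × 7.4 = 1.2580
  age 4: 0.07 × 2.0 = 0.1400
  age 5: 0.04 × 6.2 = 0.2480
R₀ = 0.0000 + 2.7120 + 1.2580 + 0.1400 + 0.2480 = 4.3580

4.358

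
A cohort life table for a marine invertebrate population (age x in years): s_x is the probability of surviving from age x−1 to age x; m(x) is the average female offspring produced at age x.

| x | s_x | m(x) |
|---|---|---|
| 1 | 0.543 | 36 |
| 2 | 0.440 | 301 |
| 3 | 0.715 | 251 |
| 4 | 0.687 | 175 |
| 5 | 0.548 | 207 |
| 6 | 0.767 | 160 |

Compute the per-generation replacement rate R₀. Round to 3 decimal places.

Survivorship from birth: l_x = s_1·s_2·…·s_x.
  l_1 = 0.54300
  l_2 = 0.23892
  l_3 = 0.17083
  l_4 = 0.11736
  l_5 = 0.06431
  l_6 = 0.04933
R₀ = Σ l_x m(x):
  age 1: 0.54300 × 36 = 19.5480
  age 2: 0.23892 × 301 = 71.9149
  age 3: 0.17083 × 251 = 42.8783
  age 4: 0.11736 × 175 = 20.5380
  age 5: 0.06431 × 207 = 13.3122
  age 6: 0.04933 × 160 = 7.8928
R₀ = 19.5480 + 71.9149 + 42.8783 + 20.5380 + 13.3122 + 7.8928 = 176.0842

176.084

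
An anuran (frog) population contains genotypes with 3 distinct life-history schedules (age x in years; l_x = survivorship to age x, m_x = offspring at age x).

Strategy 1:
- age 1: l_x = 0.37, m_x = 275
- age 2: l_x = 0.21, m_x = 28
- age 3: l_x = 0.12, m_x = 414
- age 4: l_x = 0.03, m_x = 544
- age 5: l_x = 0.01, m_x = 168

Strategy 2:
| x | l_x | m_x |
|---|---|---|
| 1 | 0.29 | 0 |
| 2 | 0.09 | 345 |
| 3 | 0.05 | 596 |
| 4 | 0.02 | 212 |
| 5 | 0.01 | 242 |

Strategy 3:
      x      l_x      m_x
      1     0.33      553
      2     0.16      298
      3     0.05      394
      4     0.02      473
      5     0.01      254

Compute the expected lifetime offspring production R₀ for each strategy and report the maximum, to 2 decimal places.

Strategy 1: R₀ = 0.37×275 + 0.21×28 + 0.12×414 + 0.03×544 + 0.01×168 = 175.3100
Strategy 2: R₀ = 0.29×0 + 0.09×345 + 0.05×596 + 0.02×212 + 0.01×242 = 67.5100
Strategy 3: R₀ = 0.33×553 + 0.16×298 + 0.05×394 + 0.02×473 + 0.01×254 = 261.8700
Highest R₀: strategy 3 with 261.8700.

261.87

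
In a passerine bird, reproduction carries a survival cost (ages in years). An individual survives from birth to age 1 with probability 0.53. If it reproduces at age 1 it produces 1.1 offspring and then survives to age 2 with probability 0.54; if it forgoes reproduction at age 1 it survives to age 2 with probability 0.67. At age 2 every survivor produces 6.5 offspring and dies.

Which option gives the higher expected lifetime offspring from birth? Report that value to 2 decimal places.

breed at age 1: R₀ = 0.53 × (1.1 + 0.54 × 6.5) = 0.53 × 4.6100 = 2.4433
delay to age 2: R₀ = 0.53 × (0.67 × 6.5) = 0.53 × 4.3550 = 2.3082
Higher: breed at age 1 (2.4433).

2.44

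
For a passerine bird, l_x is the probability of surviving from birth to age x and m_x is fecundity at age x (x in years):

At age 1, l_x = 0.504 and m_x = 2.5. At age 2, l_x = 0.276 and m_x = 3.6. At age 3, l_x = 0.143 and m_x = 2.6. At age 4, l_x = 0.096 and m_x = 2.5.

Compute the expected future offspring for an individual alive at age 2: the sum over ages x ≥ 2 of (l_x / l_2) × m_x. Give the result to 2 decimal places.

5.82

l_2 = 0.276. Conditional survival from age 2 to x is l_x / l_2.
  x=2: (0.276/0.276) × 3.6 = 3.6000
  x=3: (0.143/0.276) × 2.6 = 1.3471
  x=4: (0.096/0.276) × 2.5 = 0.8696
Sum = 3.6000 + 1.3471 + 0.8696 = 5.8167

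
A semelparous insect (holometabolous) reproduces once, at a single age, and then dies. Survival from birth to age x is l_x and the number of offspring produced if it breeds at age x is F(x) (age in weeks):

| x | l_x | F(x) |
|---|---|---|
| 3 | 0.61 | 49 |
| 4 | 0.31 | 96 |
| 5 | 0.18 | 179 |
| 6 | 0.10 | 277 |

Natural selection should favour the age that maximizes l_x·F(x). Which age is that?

Expected offspring if breeding at age x = l_x × F(x):
  age 3: 0.61 × 49 = 29.890
  age 4: 0.31 × 96 = 29.760
  age 5: 0.18 × 179 = 32.220
  age 6: 0.10 × 277 = 27.700
Maximum at age 5 (32.220).

5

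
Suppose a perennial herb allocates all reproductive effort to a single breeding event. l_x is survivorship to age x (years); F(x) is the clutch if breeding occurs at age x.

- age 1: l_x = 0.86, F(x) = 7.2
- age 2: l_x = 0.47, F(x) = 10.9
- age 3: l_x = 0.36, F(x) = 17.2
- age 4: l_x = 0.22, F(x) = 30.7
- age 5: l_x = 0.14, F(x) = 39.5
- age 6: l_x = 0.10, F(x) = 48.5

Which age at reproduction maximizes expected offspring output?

Expected offspring if breeding at age x = l_x × F(x):
  age 1: 0.86 × 7.2 = 6.192
  age 2: 0.47 × 10.9 = 5.123
  age 3: 0.36 × 17.2 = 6.192
  age 4: 0.22 × 30.7 = 6.754
  age 5: 0.14 × 39.5 = 5.530
  age 6: 0.10 × 48.5 = 4.850
Maximum at age 4 (6.754).

4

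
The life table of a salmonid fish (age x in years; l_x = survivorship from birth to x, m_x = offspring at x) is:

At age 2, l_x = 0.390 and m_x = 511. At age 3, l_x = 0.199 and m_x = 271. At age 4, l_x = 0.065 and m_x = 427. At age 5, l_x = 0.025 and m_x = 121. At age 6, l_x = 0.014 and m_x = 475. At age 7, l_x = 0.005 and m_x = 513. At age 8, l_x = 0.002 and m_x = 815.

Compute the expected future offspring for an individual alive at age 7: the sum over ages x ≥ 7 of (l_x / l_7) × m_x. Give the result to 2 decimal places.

l_7 = 0.005. Conditional survival from age 7 to x is l_x / l_7.
  x=7: (0.005/0.005) × 513 = 513.0000
  x=8: (0.002/0.005) × 815 = 326.0000
Sum = 513.0000 + 326.0000 = 839.0000

839.00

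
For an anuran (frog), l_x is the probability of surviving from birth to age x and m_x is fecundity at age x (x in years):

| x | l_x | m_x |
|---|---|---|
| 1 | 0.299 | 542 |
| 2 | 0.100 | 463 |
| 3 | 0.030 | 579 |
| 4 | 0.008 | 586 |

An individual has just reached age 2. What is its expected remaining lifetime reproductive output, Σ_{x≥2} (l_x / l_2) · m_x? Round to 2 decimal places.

683.58

l_2 = 0.100. Conditional survival from age 2 to x is l_x / l_2.
  x=2: (0.100/0.100) × 463 = 463.0000
  x=3: (0.030/0.100) × 579 = 173.7000
  x=4: (0.008/0.100) × 586 = 46.8800
Sum = 463.0000 + 173.7000 + 46.8800 = 683.5800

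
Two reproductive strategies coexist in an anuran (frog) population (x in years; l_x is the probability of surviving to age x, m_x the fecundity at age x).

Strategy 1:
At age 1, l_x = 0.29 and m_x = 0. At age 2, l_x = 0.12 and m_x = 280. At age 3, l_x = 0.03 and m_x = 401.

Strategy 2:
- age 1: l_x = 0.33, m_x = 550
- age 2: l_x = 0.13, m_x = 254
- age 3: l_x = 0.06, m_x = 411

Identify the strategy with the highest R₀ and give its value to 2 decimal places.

Strategy 1: R₀ = 0.29×0 + 0.12×280 + 0.03×401 = 45.6300
Strategy 2: R₀ = 0.33×550 + 0.13×254 + 0.06×411 = 239.1800
Highest R₀: strategy 2 with 239.1800.

239.18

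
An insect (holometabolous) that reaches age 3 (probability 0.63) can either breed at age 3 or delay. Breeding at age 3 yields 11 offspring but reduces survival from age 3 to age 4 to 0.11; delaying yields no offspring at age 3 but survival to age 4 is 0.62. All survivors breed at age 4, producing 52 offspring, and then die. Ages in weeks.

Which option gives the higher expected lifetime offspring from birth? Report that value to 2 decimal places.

breed at age 3: R₀ = 0.63 × (11 + 0.11 × 52) = 0.63 × 16.7200 = 10.5336
delay to age 4: R₀ = 0.63 × (0.62 × 52) = 0.63 × 32.2400 = 20.3112
Higher: delay to age 4 (20.3112).

20.31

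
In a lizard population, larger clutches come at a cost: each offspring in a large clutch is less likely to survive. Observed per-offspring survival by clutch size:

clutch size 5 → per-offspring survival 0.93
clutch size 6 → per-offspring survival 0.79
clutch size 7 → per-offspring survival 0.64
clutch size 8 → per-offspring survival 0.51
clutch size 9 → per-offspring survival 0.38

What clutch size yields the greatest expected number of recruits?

6

Expected recruits = c × s(c):
  c=5: 5 × 0.93 = 4.650
  c=6: 6 × 0.79 = 4.740
  c=7: 7 × 0.64 = 4.480
  c=8: 8 × 0.51 = 4.080
  c=9: 9 × 0.38 = 3.420
Maximum at c = 6 (4.740 recruits).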